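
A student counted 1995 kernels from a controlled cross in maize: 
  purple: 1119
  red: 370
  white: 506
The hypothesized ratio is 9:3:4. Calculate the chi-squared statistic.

0.159

Total ratio parts = 16. Expected numbers out of 1995:
  purple: 1995 × 9/16 = 1122.1875
  red: 1995 × 3/16 = 374.0625
  white: 1995 × 4/16 = 498.75
χ² = Σ (O − E)² / E
  purple: (1119 − 1122.1875)² / 1122.1875 = 0.0091
  red: (370 − 374.0625)² / 374.0625 = 0.0441
  white: (506 − 498.75)² / 498.75 = 0.1054
χ² = 0.0091 + 0.0441 + 0.1054 = 0.1586 ≈ 0.159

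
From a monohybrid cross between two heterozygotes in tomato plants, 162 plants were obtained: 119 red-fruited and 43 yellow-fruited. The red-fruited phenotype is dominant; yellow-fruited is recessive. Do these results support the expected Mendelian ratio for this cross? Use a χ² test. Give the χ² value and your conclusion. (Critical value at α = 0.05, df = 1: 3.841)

0.206; consistent

For a monohybrid cross between heterozygotes with complete dominance, the expected phenotypic ratio is 3:1.
Expected counts for N = 162 under a 3:1 ratio (total parts = 4):
  red-fruited: 162 × 3/4 = 121.5
  yellow-fruited: 162 × 1/4 = 40.5
χ² = Σ (O − E)² / E
  red-fruited: (119 − 121.5)² / 121.5 = 0.0514
  yellow-fruited: (43 − 40.5)² / 40.5 = 0.1543
χ² = 0.0514 + 0.1543 = 0.2057 ≈ 0.206
Degrees of freedom = 2 − 1 = 1; critical value at α = 0.05 is 3.841.
Since 0.206 < 3.841, we fail to reject the null hypothesis — the data are consistent with the 3:1 ratio.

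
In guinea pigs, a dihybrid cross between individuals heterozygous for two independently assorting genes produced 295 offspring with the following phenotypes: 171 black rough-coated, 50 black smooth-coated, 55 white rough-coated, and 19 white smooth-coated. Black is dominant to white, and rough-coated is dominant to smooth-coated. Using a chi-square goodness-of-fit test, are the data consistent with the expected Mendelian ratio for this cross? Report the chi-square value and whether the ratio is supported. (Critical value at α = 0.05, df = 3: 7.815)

A dihybrid F₂ with independent assortment and complete dominance at both loci gives a 9:3:3:1 phenotypic ratio.
The 9:3:3:1 ratio has 16 parts, so with N = 295 the expected counts are:
  black rough-coated: 295 × 9/16 = 165.9375
  black smooth-coated: 295 × 3/16 = 55.3125
  white rough-coated: 295 × 3/16 = 55.3125
  white smooth-coated: 295 × 1/16 = 18.4375
χ² = Σ (O − E)² / E
  black rough-coated: (171 − 165.9375)² / 165.9375 = 0.1544
  black smooth-coated: (50 − 55.3125)² / 55.3125 = 0.5102
  white rough-coated: (55 − 55.3125)² / 55.3125 = 0.0018
  white smooth-coated: (19 − 18.4375)² / 18.4375 = 0.0172
χ² = 0.1544 + 0.5102 + 0.0018 + 0.0172 = 0.6836 ≈ 0.684
Degrees of freedom = 4 − 1 = 3; critical value at α = 0.05 is 7.815.
Since 0.684 < 7.815, we fail to reject the null hypothesis — the data are consistent with the 9:3:3:1 ratio.

0.684; consistent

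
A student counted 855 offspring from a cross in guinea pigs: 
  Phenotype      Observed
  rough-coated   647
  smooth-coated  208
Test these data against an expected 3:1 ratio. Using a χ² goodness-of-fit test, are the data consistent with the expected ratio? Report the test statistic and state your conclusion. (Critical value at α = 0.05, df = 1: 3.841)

0.206; consistent

Expected counts for N = 855 under a 3:1 ratio (total parts = 4):
  rough-coated: 855 × 3/4 = 641.25
  smooth-coated: 855 × 1/4 = 213.75
χ² = Σ (O − E)² / E
  rough-coated: (647 − 641.25)² / 641.25 = 0.0516
  smooth-coated: (208 − 213.75)² / 213.75 = 0.1547
χ² = 0.0516 + 0.1547 = 0.2063 ≈ 0.206
Degrees of freedom = 2 − 1 = 1; critical value at α = 0.05 is 3.841.
Since 0.206 < 3.841, we fail to reject the null hypothesis — the data are consistent with the 3:1 ratio.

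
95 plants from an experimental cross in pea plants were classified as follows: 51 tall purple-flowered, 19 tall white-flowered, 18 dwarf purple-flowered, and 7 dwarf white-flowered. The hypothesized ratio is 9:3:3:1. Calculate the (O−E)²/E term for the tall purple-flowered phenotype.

0.111

Under the 9:3:3:1 hypothesis (Σ ratio = 16, N = 95):
  tall purple-flowered: 95 × 9/16 = 53.4375
  tall white-flowered: 95 × 3/16 = 17.8125
  dwarf purple-flowered: 95 × 3/16 = 17.8125
  dwarf white-flowered: 95 × 1/16 = 5.9375
Contribution of tall purple-flowered: (51 − 53.4375)² / 53.4375 = 0.1112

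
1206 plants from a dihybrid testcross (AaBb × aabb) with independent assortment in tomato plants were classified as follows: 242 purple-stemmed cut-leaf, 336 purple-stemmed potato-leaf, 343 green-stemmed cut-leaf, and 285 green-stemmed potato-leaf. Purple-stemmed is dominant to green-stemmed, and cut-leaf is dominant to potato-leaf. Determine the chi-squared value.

22.305

A dihybrid testcross with independent assortment gives a 1:1:1:1 ratio.
The 1:1:1:1 ratio has 4 parts, so with N = 1206 the expected counts are:
  purple-stemmed cut-leaf: 1206 × 1/4 = 301.5
  purple-stemmed potato-leaf: 1206 × 1/4 = 301.5
  green-stemmed cut-leaf: 1206 × 1/4 = 301.5
  green-stemmed potato-leaf: 1206 × 1/4 = 301.5
χ² = Σ (O − E)² / E
  purple-stemmed cut-leaf: (242 − 301.5)² / 301.5 = 11.7421
  purple-stemmed potato-leaf: (336 − 301.5)² / 301.5 = 3.9478
  green-stemmed cut-leaf: (343 − 301.5)² / 301.5 = 5.7123
  green-stemmed potato-leaf: (285 − 301.5)² / 301.5 = 0.9030
χ² = 11.7421 + 3.9478 + 5.7123 + 0.9030 = 22.3052 ≈ 22.305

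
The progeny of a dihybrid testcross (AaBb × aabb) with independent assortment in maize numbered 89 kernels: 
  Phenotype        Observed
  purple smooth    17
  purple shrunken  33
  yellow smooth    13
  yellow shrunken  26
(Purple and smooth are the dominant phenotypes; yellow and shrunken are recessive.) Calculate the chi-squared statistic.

10.910

A dihybrid testcross with independent assortment gives a 1:1:1:1 ratio.
Expected counts for N = 89 under a 1:1:1:1 ratio (total parts = 4):
  purple smooth: 89 × 1/4 = 22.25
  purple shrunken: 89 × 1/4 = 22.25
  yellow smooth: 89 × 1/4 = 22.25
  yellow shrunken: 89 × 1/4 = 22.25
χ² = Σ (O − E)² / E
  purple smooth: (17 − 22.25)² / 22.25 = 1.2388
  purple shrunken: (33 − 22.25)² / 22.25 = 5.1938
  yellow smooth: (13 − 22.25)² / 22.25 = 3.8455
  yellow shrunken: (26 − 22.25)² / 22.25 = 0.6320
χ² = 1.2388 + 5.1938 + 3.8455 + 0.6320 = 10.9101 ≈ 10.910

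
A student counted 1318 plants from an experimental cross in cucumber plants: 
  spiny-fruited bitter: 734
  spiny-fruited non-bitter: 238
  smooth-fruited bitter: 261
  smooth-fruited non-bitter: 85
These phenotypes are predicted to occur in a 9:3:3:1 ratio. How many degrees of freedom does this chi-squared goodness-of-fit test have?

A goodness-of-fit test with 4 phenotype classes has df = 4 − 1 = 3.

3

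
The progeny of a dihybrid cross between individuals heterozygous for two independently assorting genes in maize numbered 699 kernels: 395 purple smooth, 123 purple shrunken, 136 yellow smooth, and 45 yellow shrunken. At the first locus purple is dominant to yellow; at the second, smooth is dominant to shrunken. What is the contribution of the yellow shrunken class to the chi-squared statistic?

A dihybrid F₂ with independent assortment and complete dominance at both loci gives a 9:3:3:1 phenotypic ratio.
The 9:3:3:1 ratio has 16 parts, so with N = 699 the expected counts are:
  purple smooth: 699 × 9/16 = 393.1875
  purple shrunken: 699 × 3/16 = 131.0625
  yellow smooth: 699 × 3/16 = 131.0625
  yellow shrunken: 699 × 1/16 = 43.6875
Contribution of yellow shrunken: (45 − 43.6875)² / 43.6875 = 0.0394

0.039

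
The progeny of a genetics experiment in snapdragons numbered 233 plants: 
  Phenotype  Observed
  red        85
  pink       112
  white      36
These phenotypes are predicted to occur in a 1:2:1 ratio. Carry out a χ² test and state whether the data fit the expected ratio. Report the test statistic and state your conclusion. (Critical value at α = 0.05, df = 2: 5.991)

Under the 1:2:1 hypothesis (Σ ratio = 4, N = 233):
  red: 233 × 1/4 = 58.25
  pink: 233 × 2/4 = 116.5
  white: 233 × 1/4 = 58.25
χ² = Σ (O − E)² / E
  red: (85 − 58.25)² / 58.25 = 12.2843
  pink: (112 − 116.5)² / 116.5 = 0.1738
  white: (36 − 58.25)² / 58.25 = 8.4989
χ² = 12.2843 + 0.1738 + 8.4989 = 20.957
Degrees of freedom = 3 − 1 = 2; critical value at α = 0.05 is 5.991.
Since 20.957 > 5.991, we reject the null hypothesis — the data do not fit the 1:2:1 ratio.

20.957; not consistent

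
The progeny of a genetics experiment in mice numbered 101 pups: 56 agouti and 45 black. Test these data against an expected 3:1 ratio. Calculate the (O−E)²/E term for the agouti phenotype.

5.149

Total ratio parts = 4. Expected numbers out of 101:
  agouti: 101 × 3/4 = 75.75
  black: 101 × 1/4 = 25.25
Contribution of agouti: (56 − 75.75)² / 75.75 = 5.1493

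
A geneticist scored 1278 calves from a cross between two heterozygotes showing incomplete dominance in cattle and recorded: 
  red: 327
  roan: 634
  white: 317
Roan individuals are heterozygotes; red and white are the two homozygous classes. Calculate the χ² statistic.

With incomplete dominance, a heterozygote × heterozygote cross gives a 1:2:1 phenotypic ratio.
The 1:2:1 ratio has 4 parts, so with N = 1278 the expected counts are:
  red: 1278 × 1/4 = 319.5
  roan: 1278 × 2/4 = 639
  white: 1278 × 1/4 = 319.5
χ² = Σ (O − E)² / E
  red: (327 − 319.5)² / 319.5 = 0.1761
  roan: (634 − 639)² / 639 = 0.0391
  white: (317 − 319.5)² / 319.5 = 0.0196
χ² = 0.1761 + 0.0391 + 0.0196 = 0.2348 ≈ 0.235

0.235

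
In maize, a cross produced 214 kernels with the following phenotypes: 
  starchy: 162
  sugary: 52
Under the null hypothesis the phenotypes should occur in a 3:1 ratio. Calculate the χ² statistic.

0.056

Under the 3:1 hypothesis (Σ ratio = 4, N = 214):
  starchy: 214 × 3/4 = 160.5
  sugary: 214 × 1/4 = 53.5
χ² = Σ (O − E)² / E
  starchy: (162 − 160.5)² / 160.5 = 0.0140
  sugary: (52 − 53.5)² / 53.5 = 0.0421
χ² = 0.0140 + 0.0421 = 0.0561 ≈ 0.056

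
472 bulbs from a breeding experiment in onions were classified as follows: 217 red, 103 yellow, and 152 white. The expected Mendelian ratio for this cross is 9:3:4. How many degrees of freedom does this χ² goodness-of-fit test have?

A goodness-of-fit test with 3 phenotype classes has df = 3 − 1 = 2.

2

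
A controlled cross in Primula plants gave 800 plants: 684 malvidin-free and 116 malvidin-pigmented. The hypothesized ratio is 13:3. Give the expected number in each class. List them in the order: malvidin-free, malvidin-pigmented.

650, 150

Under the 13:3 hypothesis (Σ ratio = 16, N = 800):
  malvidin-free: 800 × 13/16 = 650
  malvidin-pigmented: 800 × 3/16 = 150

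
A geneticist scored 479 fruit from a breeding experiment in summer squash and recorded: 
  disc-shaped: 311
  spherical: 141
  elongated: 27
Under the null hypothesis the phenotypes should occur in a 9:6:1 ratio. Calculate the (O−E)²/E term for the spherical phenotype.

The 9:6:1 ratio has 16 parts, so with N = 479 the expected counts are:
  disc-shaped: 479 × 9/16 = 269.4375
  spherical: 479 × 6/16 = 179.625
  elongated: 479 × 1/16 = 29.9375
Contribution of spherical: (141 − 179.625)² / 179.625 = 8.3056

8.306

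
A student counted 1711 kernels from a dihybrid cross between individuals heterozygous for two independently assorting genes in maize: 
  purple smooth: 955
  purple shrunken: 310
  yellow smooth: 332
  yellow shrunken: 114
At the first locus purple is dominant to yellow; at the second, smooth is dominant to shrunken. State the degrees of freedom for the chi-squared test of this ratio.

A dihybrid F₂ with independent assortment and complete dominance at both loci gives a 9:3:3:1 phenotypic ratio.
A goodness-of-fit test with 4 phenotype classes has df = 4 − 1 = 3.

3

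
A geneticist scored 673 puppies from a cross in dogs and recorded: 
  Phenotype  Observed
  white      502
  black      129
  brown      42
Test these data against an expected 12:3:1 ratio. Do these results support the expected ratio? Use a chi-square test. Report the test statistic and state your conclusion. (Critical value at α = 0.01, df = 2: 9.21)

Expected counts for N = 673 under a 12:3:1 ratio (total parts = 16):
  white: 673 × 12/16 = 504.75
  black: 673 × 3/16 = 126.1875
  brown: 673 × 1/16 = 42.0625
χ² = Σ (O − E)² / E
  white: (502 − 504.75)² / 504.75 = 0.0150
  black: (129 − 126.1875)² / 126.1875 = 0.0627
  brown: (42 − 42.0625)² / 42.0625 = 0.0001
χ² = 0.0150 + 0.0627 + 0.0001 = 0.0778 ≈ 0.078
Degrees of freedom = 3 − 1 = 2; critical value at α = 0.01 is 9.21.
Since 0.078 < 9.21, we fail to reject the null hypothesis — the data are consistent with the 12:3:1 ratio.

0.078; consistent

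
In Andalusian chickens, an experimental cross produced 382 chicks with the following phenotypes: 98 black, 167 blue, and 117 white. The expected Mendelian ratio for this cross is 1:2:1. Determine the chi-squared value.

7.921

Under the 1:2:1 hypothesis (Σ ratio = 4, N = 382):
  black: 382 × 1/4 = 95.5
  blue: 382 × 2/4 = 191
  white: 382 × 1/4 = 95.5
χ² = Σ (O − E)² / E
  black: (98 − 95.5)² / 95.5 = 0.0654
  blue: (167 − 191)² / 191 = 3.0157
  white: (117 − 95.5)² / 95.5 = 4.8403
χ² = 0.0654 + 3.0157 + 4.8403 = 7.9214 ≈ 7.921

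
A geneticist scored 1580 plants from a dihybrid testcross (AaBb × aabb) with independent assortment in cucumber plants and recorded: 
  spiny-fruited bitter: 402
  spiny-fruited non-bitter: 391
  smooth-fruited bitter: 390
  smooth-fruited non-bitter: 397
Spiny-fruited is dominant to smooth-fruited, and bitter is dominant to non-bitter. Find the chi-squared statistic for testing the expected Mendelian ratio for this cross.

A dihybrid testcross with independent assortment gives a 1:1:1:1 ratio.
Expected counts for N = 1580 under a 1:1:1:1 ratio (total parts = 4):
  spiny-fruited bitter: 1580 × 1/4 = 395
  spiny-fruited non-bitter: 1580 × 1/4 = 395
  smooth-fruited bitter: 1580 × 1/4 = 395
  smooth-fruited non-bitter: 1580 × 1/4 = 395
χ² = Σ (O − E)² / E
  spiny-fruited bitter: (402 − 395)² / 395 = 0.1241
  spiny-fruited non-bitter: (391 − 395)² / 395 = 0.0405
  smooth-fruited bitter: (390 − 395)² / 395 = 0.0633
  smooth-fruited non-bitter: (397 − 395)² / 395 = 0.0101
χ² = 0.1241 + 0.0405 + 0.0633 + 0.0101 = 0.238

0.238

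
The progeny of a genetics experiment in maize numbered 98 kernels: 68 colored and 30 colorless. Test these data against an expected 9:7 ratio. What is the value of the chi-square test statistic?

6.873

The 9:7 ratio has 16 parts, so with N = 98 the expected counts are:
  colored: 98 × 9/16 = 55.125
  colorless: 98 × 7/16 = 42.875
χ² = Σ (O − E)² / E
  colored: (68 − 55.125)² / 55.125 = 3.0071
  colorless: (30 − 42.875)² / 42.875 = 3.8663
χ² = 3.0071 + 3.8663 = 6.8734 ≈ 6.873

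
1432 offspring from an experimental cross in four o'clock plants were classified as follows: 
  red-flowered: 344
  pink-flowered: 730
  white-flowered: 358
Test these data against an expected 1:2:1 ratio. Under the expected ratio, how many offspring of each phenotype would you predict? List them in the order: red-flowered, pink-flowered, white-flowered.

358, 716, 358

Total ratio parts = 4. Expected numbers out of 1432:
  red-flowered: 1432 × 1/4 = 358
  pink-flowered: 1432 × 2/4 = 716
  white-flowered: 1432 × 1/4 = 358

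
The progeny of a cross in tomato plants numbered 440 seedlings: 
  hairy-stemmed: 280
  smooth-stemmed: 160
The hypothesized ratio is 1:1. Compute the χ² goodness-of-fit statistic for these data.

The 1:1 ratio has 2 parts, so with N = 440 the expected counts are:
  hairy-stemmed: 440 × 1/2 = 220
  smooth-stemmed: 440 × 1/2 = 220
χ² = Σ (O − E)² / E
  hairy-stemmed: (280 − 220)² / 220 = 16.3636
  smooth-stemmed: (160 − 220)² / 220 = 16.3636
χ² = 16.3636 + 16.3636 = 32.7272 ≈ 32.727

32.727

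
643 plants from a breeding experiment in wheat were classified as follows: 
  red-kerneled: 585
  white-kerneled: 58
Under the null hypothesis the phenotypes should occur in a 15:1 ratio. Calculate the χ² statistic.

8.421

The 15:1 ratio has 16 parts, so with N = 643 the expected counts are:
  red-kerneled: 643 × 15/16 = 602.8125
  white-kerneled: 643 × 1/16 = 40.1875
χ² = Σ (O − E)² / E
  red-kerneled: (585 − 602.8125)² / 602.8125 = 0.5263
  white-kerneled: (58 − 40.1875)² / 40.1875 = 7.8951
χ² = 0.5263 + 7.8951 = 8.4214 ≈ 8.421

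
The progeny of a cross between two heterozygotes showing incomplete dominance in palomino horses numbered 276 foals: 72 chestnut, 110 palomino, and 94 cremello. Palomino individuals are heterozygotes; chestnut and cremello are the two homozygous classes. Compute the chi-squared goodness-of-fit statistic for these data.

With incomplete dominance, a heterozygote × heterozygote cross gives a 1:2:1 phenotypic ratio.
Under the 1:2:1 hypothesis (Σ ratio = 4, N = 276):
  chestnut: 276 × 1/4 = 69
  palomino: 276 × 2/4 = 138
  cremello: 276 × 1/4 = 69
χ² = Σ (O − E)² / E
  chestnut: (72 − 69)² / 69 = 0.1304
  palomino: (110 − 138)² / 138 = 5.6812
  cremello: (94 − 69)² / 69 = 9.0580
χ² = 0.1304 + 5.6812 + 9.0580 = 14.8696 ≈ 14.870

14.870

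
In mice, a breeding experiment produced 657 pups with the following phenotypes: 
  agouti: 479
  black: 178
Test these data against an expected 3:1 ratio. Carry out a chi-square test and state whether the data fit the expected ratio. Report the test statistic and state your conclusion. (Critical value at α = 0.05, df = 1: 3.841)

The 3:1 ratio has 4 parts, so with N = 657 the expected counts are:
  agouti: 657 × 3/4 = 492.75
  black: 657 × 1/4 = 164.25
χ² = Σ (O − E)² / E
  agouti: (479 − 492.75)² / 492.75 = 0.3837
  black: (178 − 164.25)² / 164.25 = 1.1511
χ² = 0.3837 + 1.1511 = 1.5348 ≈ 1.535
Degrees of freedom = 2 − 1 = 1; critical value at α = 0.05 is 3.841.
Since 1.535 < 3.841, we fail to reject the null hypothesis — the data are consistent with the 3:1 ratio.

1.535; consistent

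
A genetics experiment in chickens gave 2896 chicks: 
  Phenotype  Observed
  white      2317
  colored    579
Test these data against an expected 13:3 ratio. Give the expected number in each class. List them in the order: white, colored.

2353, 543

The 13:3 ratio has 16 parts, so with N = 2896 the expected counts are:
  white: 2896 × 13/16 = 2353
  colored: 2896 × 3/16 = 543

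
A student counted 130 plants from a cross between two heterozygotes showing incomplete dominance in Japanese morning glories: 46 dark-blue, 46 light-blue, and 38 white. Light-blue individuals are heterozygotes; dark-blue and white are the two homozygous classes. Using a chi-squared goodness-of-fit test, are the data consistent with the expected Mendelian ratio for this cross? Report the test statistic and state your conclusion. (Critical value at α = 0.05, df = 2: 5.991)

With incomplete dominance, a heterozygote × heterozygote cross gives a 1:2:1 phenotypic ratio.
The 1:2:1 ratio has 4 parts, so with N = 130 the expected counts are:
  dark-blue: 130 × 1/4 = 32.5
  light-blue: 130 × 2/4 = 65
  white: 130 × 1/4 = 32.5
χ² = Σ (O − E)² / E
  dark-blue: (46 − 32.5)² / 32.5 = 5.6077
  light-blue: (46 − 65)² / 65 = 5.5538
  white: (38 − 32.5)² / 32.5 = 0.9308
χ² = 5.6077 + 5.5538 + 0.9308 = 12.0923 ≈ 12.092
Degrees of freedom = 3 − 1 = 2; critical value at α = 0.05 is 5.991.
Since 12.092 > 5.991, we reject the null hypothesis — the data do not fit the 1:2:1 ratio.

12.092; not consistent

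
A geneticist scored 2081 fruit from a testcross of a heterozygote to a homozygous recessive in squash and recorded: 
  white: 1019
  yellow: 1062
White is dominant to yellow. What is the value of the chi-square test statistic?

0.889

A testcross of a heterozygote (Aa × aa) gives a 1:1 phenotypic ratio.
Expected counts for N = 2081 under a 1:1 ratio (total parts = 2):
  white: 2081 × 1/2 = 1040.5
  yellow: 2081 × 1/2 = 1040.5
χ² = Σ (O − E)² / E
  white: (1019 − 1040.5)² / 1040.5 = 0.4443
  yellow: (1062 − 1040.5)² / 1040.5 = 0.4443
χ² = 0.4443 + 0.4443 = 0.8886 ≈ 0.889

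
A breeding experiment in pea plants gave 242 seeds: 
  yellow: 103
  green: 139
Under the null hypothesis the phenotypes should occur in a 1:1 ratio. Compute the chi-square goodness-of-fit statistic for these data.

Expected counts for N = 242 under a 1:1 ratio (total parts = 2):
  yellow: 242 × 1/2 = 121
  green: 242 × 1/2 = 121
χ² = Σ (O − E)² / E
  yellow: (103 − 121)² / 121 = 2.6777
  green: (139 − 121)² / 121 = 2.6777
χ² = 2.6777 + 2.6777 = 5.3554 ≈ 5.355

5.355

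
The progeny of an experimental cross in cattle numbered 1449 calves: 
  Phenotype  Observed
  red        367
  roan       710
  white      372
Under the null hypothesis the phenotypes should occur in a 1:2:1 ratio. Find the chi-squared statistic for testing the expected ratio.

0.615

The 1:2:1 ratio has 4 parts, so with N = 1449 the expected counts are:
  red: 1449 × 1/4 = 362.25
  roan: 1449 × 2/4 = 724.5
  white: 1449 × 1/4 = 362.25
χ² = Σ (O − E)² / E
  red: (367 − 362.25)² / 362.25 = 0.0623
  roan: (710 − 724.5)² / 724.5 = 0.2902
  white: (372 − 362.25)² / 362.25 = 0.2624
χ² = 0.0623 + 0.2902 + 0.2624 = 0.6149 ≈ 0.615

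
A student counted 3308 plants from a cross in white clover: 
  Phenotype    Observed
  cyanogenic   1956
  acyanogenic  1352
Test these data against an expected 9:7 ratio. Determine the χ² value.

The 9:7 ratio has 16 parts, so with N = 3308 the expected counts are:
  cyanogenic: 3308 × 9/16 = 1860.75
  acyanogenic: 3308 × 7/16 = 1447.25
χ² = Σ (O − E)² / E
  cyanogenic: (1956 − 1860.75)² / 1860.75 = 4.8758
  acyanogenic: (1352 − 1447.25)² / 1447.25 = 6.2688
χ² = 4.8758 + 6.2688 = 11.1446 ≈ 11.145

11.145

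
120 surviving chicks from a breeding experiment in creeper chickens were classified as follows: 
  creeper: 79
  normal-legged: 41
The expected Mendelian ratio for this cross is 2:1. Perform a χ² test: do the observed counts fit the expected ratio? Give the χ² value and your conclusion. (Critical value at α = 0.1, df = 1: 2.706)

0.038; consistent

Total ratio parts = 3. Expected numbers out of 120:
  creeper: 120 × 2/3 = 80
  normal-legged: 120 × 1/3 = 40
χ² = Σ (O − E)² / E
  creeper: (79 − 80)² / 80 = 0.0125
  normal-legged: (41 − 40)² / 40 = 0.0250
χ² = 0.0125 + 0.0250 = 0.0375 ≈ 0.038
Degrees of freedom = 2 − 1 = 1; critical value at α = 0.1 is 2.706.
Since 0.038 < 2.706, we fail to reject the null hypothesis — the data are consistent with the 2:1 ratio.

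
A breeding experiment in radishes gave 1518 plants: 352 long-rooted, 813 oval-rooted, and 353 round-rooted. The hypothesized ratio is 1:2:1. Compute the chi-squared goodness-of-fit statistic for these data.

7.685

Expected counts for N = 1518 under a 1:2:1 ratio (total parts = 4):
  long-rooted: 1518 × 1/4 = 379.5
  oval-rooted: 1518 × 2/4 = 759
  round-rooted: 1518 × 1/4 = 379.5
χ² = Σ (O − E)² / E
  long-rooted: (352 − 379.5)² / 379.5 = 1.9928
  oval-rooted: (813 − 759)² / 759 = 3.8419
  round-rooted: (353 − 379.5)² / 379.5 = 1.8505
χ² = 1.9928 + 3.8419 + 1.8505 = 7.6852 ≈ 7.685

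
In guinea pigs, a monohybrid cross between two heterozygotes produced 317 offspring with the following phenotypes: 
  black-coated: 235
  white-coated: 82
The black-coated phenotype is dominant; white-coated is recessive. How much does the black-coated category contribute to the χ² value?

0.032

For a monohybrid cross between heterozygotes with complete dominance, the expected phenotypic ratio is 3:1.
Under the 3:1 hypothesis (Σ ratio = 4, N = 317):
  black-coated: 317 × 3/4 = 237.75
  white-coated: 317 × 1/4 = 79.25
Contribution of black-coated: (235 − 237.75)² / 237.75 = 0.0318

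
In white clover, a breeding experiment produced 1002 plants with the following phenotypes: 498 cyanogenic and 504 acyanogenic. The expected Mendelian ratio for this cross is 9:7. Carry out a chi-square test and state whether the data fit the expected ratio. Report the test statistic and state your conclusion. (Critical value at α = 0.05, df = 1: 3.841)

Under the 9:7 hypothesis (Σ ratio = 16, N = 1002):
  cyanogenic: 1002 × 9/16 = 563.625
  acyanogenic: 1002 × 7/16 = 438.375
χ² = Σ (O − E)² / E
  cyanogenic: (498 − 563.625)² / 563.625 = 7.6410
  acyanogenic: (504 − 438.375)² / 438.375 = 9.8241
χ² = 7.6410 + 9.8241 = 17.4651 ≈ 17.465
Degrees of freedom = 2 − 1 = 1; critical value at α = 0.05 is 3.841.
Since 17.465 > 3.841, we reject the null hypothesis — the data do not fit the 9:7 ratio.

17.465; not consistent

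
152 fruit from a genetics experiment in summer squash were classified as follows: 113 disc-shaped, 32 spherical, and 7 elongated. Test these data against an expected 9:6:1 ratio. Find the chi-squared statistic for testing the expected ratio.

20.468

Under the 9:6:1 hypothesis (Σ ratio = 16, N = 152):
  disc-shaped: 152 × 9/16 = 85.5
  spherical: 152 × 6/16 = 57
  elongated: 152 × 1/16 = 9.5
χ² = Σ (O − E)² / E
  disc-shaped: (113 − 85.5)² / 85.5 = 8.8450
  spherical: (32 − 57)² / 57 = 10.9649
  elongated: (7 − 9.5)² / 9.5 = 0.6579
χ² = 8.8450 + 10.9649 + 0.6579 = 20.4678 ≈ 20.468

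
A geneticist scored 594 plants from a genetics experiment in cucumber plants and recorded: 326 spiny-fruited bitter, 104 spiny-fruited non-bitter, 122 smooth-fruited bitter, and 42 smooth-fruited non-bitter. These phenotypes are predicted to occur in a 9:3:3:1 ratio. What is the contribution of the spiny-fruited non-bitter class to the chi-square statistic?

0.488

Total ratio parts = 16. Expected numbers out of 594:
  spiny-fruited bitter: 594 × 9/16 = 334.125
  spiny-fruited non-bitter: 594 × 3/16 = 111.375
  smooth-fruited bitter: 594 × 3/16 = 111.375
  smooth-fruited non-bitter: 594 × 1/16 = 37.125
Contribution of spiny-fruited non-bitter: (104 − 111.375)² / 111.375 = 0.4884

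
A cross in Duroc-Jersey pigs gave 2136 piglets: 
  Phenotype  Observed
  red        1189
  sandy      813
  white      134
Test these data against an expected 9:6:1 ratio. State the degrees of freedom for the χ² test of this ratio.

2

A goodness-of-fit test with 3 phenotype classes has df = 3 − 1 = 2.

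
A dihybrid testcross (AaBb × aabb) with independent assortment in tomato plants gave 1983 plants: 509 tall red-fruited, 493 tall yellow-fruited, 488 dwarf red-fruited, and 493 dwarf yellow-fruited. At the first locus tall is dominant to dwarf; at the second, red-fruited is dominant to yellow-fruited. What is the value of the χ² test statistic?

0.506

A dihybrid testcross with independent assortment gives a 1:1:1:1 ratio.
Total ratio parts = 4. Expected numbers out of 1983:
  tall red-fruited: 1983 × 1/4 = 495.75
  tall yellow-fruited: 1983 × 1/4 = 495.75
  dwarf red-fruited: 1983 × 1/4 = 495.75
  dwarf yellow-fruited: 1983 × 1/4 = 495.75
χ² = Σ (O − E)² / E
  tall red-fruited: (509 − 495.75)² / 495.75 = 0.3541
  tall yellow-fruited: (493 − 495.75)² / 495.75 = 0.0153
  dwarf red-fruited: (488 − 495.75)² / 495.75 = 0.1212
  dwarf yellow-fruited: (493 − 495.75)² / 495.75 = 0.0153
χ² = 0.3541 + 0.0153 + 0.1212 + 0.0153 = 0.5059 ≈ 0.506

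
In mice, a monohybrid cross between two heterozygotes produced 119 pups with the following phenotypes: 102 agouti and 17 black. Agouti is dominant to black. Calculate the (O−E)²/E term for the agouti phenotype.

For a monohybrid cross between heterozygotes with complete dominance, the expected phenotypic ratio is 3:1.
Expected counts for N = 119 under a 3:1 ratio (total parts = 4):
  agouti: 119 × 3/4 = 89.25
  black: 119 × 1/4 = 29.75
Contribution of agouti: (102 − 89.25)² / 89.25 = 1.8214

1.821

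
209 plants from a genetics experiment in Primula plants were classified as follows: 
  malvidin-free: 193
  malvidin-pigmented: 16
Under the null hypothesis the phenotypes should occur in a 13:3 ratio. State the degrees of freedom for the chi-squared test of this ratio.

1

A goodness-of-fit test with 2 phenotype classes has df = 2 − 1 = 1.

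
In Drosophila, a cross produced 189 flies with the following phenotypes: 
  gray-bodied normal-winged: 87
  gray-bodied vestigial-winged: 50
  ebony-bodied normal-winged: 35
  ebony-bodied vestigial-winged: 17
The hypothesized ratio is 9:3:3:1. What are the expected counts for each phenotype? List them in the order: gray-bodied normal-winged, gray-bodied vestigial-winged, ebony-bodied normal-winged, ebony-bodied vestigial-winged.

106.3125, 35.4375, 35.4375, 11.8125

Under the 9:3:3:1 hypothesis (Σ ratio = 16, N = 189):
  gray-bodied normal-winged: 189 × 9/16 = 106.3125
  gray-bodied vestigial-winged: 189 × 3/16 = 35.4375
  ebony-bodied normal-winged: 189 × 3/16 = 35.4375
  ebony-bodied vestigial-winged: 189 × 1/16 = 11.8125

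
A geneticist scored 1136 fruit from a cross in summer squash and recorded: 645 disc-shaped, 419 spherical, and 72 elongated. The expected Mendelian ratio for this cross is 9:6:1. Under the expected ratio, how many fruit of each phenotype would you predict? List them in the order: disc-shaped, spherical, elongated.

Expected counts for N = 1136 under a 9:6:1 ratio (total parts = 16):
  disc-shaped: 1136 × 9/16 = 639
  spherical: 1136 × 6/16 = 426
  elongated: 1136 × 1/16 = 71

639, 426, 71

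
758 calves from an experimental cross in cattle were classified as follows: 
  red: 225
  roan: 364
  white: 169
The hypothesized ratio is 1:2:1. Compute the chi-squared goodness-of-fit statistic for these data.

The 1:2:1 ratio has 4 parts, so with N = 758 the expected counts are:
  red: 758 × 1/4 = 189.5
  roan: 758 × 2/4 = 379
  white: 758 × 1/4 = 189.5
χ² = Σ (O − E)² / E
  red: (225 − 189.5)² / 189.5 = 6.6504
  roan: (364 − 379)² / 379 = 0.5937
  white: (169 − 189.5)² / 189.5 = 2.2177
χ² = 6.6504 + 0.5937 + 2.2177 = 9.4618 ≈ 9.462

9.462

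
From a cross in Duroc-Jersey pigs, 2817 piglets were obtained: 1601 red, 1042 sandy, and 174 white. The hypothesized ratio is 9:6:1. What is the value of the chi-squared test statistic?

0.390

Expected counts for N = 2817 under a 9:6:1 ratio (total parts = 16):
  red: 2817 × 9/16 = 1584.5625
  sandy: 2817 × 6/16 = 1056.375
  white: 2817 × 1/16 = 176.0625
χ² = Σ (O − E)² / E
  red: (1601 − 1584.5625)² / 1584.5625 = 0.1705
  sandy: (1042 − 1056.375)² / 1056.375 = 0.1956
  white: (174 − 176.0625)² / 176.0625 = 0.0242
χ² = 0.1705 + 0.1956 + 0.0242 = 0.3903 ≈ 0.390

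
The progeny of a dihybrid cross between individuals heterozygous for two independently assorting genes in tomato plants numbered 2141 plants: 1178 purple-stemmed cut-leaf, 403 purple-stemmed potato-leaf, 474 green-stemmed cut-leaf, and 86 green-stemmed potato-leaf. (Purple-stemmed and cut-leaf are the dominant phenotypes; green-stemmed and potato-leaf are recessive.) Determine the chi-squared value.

A dihybrid F₂ with independent assortment and complete dominance at both loci gives a 9:3:3:1 phenotypic ratio.
Under the 9:3:3:1 hypothesis (Σ ratio = 16, N = 2141):
  purple-stemmed cut-leaf: 2141 × 9/16 = 1204.3125
  purple-stemmed potato-leaf: 2141 × 3/16 = 401.4375
  green-stemmed cut-leaf: 2141 × 3/16 = 401.4375
  green-stemmed potato-leaf: 2141 × 1/16 = 133.8125
χ² = Σ (O − E)² / E
  purple-stemmed cut-leaf: (1178 − 1204.3125)² / 1204.3125 = 0.5749
  purple-stemmed potato-leaf: (403 − 401.4375)² / 401.4375 = 0.0061
  green-stemmed cut-leaf: (474 − 401.4375)² / 401.4375 = 13.1162
  green-stemmed potato-leaf: (86 − 133.8125)² / 133.8125 = 17.0839
χ² = 0.5749 + 0.0061 + 13.1162 + 17.0839 = 30.7811 ≈ 30.781

30.781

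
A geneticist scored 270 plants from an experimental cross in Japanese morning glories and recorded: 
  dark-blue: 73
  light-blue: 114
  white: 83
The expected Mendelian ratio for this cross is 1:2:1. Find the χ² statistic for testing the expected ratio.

Total ratio parts = 4. Expected numbers out of 270:
  dark-blue: 270 × 1/4 = 67.5
  light-blue: 270 × 2/4 = 135
  white: 270 × 1/4 = 67.5
χ² = Σ (O − E)² / E
  dark-blue: (73 − 67.5)² / 67.5 = 0.4481
  light-blue: (114 − 135)² / 135 = 3.2667
  white: (83 − 67.5)² / 67.5 = 3.5593
χ² = 0.4481 + 3.2667 + 3.5593 = 7.2741 ≈ 7.274

7.274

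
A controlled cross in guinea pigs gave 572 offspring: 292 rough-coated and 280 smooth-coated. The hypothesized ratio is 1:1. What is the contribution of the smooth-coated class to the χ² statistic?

Total ratio parts = 2. Expected numbers out of 572:
  rough-coated: 572 × 1/2 = 286
  smooth-coated: 572 × 1/2 = 286
Contribution of smooth-coated: (280 − 286)² / 286 = 0.1259

0.126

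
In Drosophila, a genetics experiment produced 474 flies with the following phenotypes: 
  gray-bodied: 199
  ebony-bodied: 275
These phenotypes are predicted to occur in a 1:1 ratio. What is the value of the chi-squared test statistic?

12.186

The 1:1 ratio has 2 parts, so with N = 474 the expected counts are:
  gray-bodied: 474 × 1/2 = 237
  ebony-bodied: 474 × 1/2 = 237
χ² = Σ (O − E)² / E
  gray-bodied: (199 − 237)² / 237 = 6.0928
  ebony-bodied: (275 − 237)² / 237 = 6.0928
χ² = 6.0928 + 6.0928 = 12.1856 ≈ 12.186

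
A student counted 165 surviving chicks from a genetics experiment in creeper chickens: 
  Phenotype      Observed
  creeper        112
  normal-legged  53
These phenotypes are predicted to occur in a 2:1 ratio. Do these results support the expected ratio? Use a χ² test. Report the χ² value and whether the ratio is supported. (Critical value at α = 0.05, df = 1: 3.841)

0.109; consistent

Under the 2:1 hypothesis (Σ ratio = 3, N = 165):
  creeper: 165 × 2/3 = 110
  normal-legged: 165 × 1/3 = 55
χ² = Σ (O − E)² / E
  creeper: (112 − 110)² / 110 = 0.0364
  normal-legged: (53 − 55)² / 55 = 0.0727
χ² = 0.0364 + 0.0727 = 0.1091 ≈ 0.109
Degrees of freedom = 2 − 1 = 1; critical value at α = 0.05 is 3.841.
Since 0.109 < 3.841, we fail to reject the null hypothesis — the data are consistent with the 2:1 ratio.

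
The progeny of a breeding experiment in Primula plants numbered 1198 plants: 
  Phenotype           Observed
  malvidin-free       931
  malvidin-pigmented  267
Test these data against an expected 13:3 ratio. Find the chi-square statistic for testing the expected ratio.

9.839

Under the 13:3 hypothesis (Σ ratio = 16, N = 1198):
  malvidin-free: 1198 × 13/16 = 973.375
  malvidin-pigmented: 1198 × 3/16 = 224.625
χ² = Σ (O − E)² / E
  malvidin-free: (931 − 973.375)² / 973.375 = 1.8448
  malvidin-pigmented: (267 − 224.625)² / 224.625 = 7.9939
χ² = 1.8448 + 7.9939 = 9.8387 ≈ 9.839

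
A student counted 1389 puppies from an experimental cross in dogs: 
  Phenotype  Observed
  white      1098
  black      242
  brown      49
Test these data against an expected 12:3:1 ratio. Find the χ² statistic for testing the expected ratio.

20.812

Total ratio parts = 16. Expected numbers out of 1389:
  white: 1389 × 12/16 = 1041.75
  black: 1389 × 3/16 = 260.4375
  brown: 1389 × 1/16 = 86.8125
χ² = Σ (O − E)² / E
  white: (1098 − 1041.75)² / 1041.75 = 3.0373
  black: (242 − 260.4375)² / 260.4375 = 1.3053
  brown: (49 − 86.8125)² / 86.8125 = 16.4698
χ² = 3.0373 + 1.3053 + 16.4698 = 20.8124 ≈ 20.812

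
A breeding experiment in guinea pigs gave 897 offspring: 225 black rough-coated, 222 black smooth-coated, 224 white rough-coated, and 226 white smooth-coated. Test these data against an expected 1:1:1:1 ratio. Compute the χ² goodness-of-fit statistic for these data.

Expected counts for N = 897 under a 1:1:1:1 ratio (total parts = 4):
  black rough-coated: 897 × 1/4 = 224.25
  black smooth-coated: 897 × 1/4 = 224.25
  white rough-coated: 897 × 1/4 = 224.25
  white smooth-coated: 897 × 1/4 = 224.25
χ² = Σ (O − E)² / E
  black rough-coated: (225 − 224.25)² / 224.25 = 0.0025
  black smooth-coated: (222 − 224.25)² / 224.25 = 0.0226
  white rough-coated: (224 − 224.25)² / 224.25 = 0.0003
  white smooth-coated: (226 − 224.25)² / 224.25 = 0.0137
χ² = 0.0025 + 0.0226 + 0.0003 + 0.0137 = 0.0391 ≈ 0.039

0.039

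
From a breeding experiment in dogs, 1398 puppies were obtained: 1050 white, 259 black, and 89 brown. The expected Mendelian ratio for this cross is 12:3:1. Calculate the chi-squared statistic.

0.070

Total ratio parts = 16. Expected numbers out of 1398:
  white: 1398 × 12/16 = 1048.5
  black: 1398 × 3/16 = 262.125
  brown: 1398 × 1/16 = 87.375
χ² = Σ (O − E)² / E
  white: (1050 − 1048.5)² / 1048.5 = 0.0021
  black: (259 − 262.125)² / 262.125 = 0.0373
  brown: (89 − 87.375)² / 87.375 = 0.0302
χ² = 0.0021 + 0.0373 + 0.0302 = 0.0696 ≈ 0.070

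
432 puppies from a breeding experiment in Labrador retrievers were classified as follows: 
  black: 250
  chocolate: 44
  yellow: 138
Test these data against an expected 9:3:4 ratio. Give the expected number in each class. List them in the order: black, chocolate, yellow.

The 9:3:4 ratio has 16 parts, so with N = 432 the expected counts are:
  black: 432 × 9/16 = 243
  chocolate: 432 × 3/16 = 81
  yellow: 432 × 4/16 = 108

243, 81, 108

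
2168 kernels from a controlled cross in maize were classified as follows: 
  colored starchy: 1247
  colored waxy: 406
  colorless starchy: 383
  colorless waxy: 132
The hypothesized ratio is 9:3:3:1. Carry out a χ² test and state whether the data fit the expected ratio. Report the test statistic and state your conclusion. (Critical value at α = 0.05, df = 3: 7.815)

2.070; consistent

Under the 9:3:3:1 hypothesis (Σ ratio = 16, N = 2168):
  colored starchy: 2168 × 9/16 = 1219.5
  colored waxy: 2168 × 3/16 = 406.5
  colorless starchy: 2168 × 3/16 = 406.5
  colorless waxy: 2168 × 1/16 = 135.5
χ² = Σ (O − E)² / E
  colored starchy: (1247 − 1219.5)² / 1219.5 = 0.6201
  colored waxy: (406 − 406.5)² / 406.5 = 0.0006
  colorless starchy: (383 − 406.5)² / 406.5 = 1.3585
  colorless waxy: (132 − 135.5)² / 135.5 = 0.0904
χ² = 0.6201 + 0.0006 + 1.3585 + 0.0904 = 2.0696 ≈ 2.070
Degrees of freedom = 4 − 1 = 3; critical value at α = 0.05 is 7.815.
Since 2.070 < 7.815, we fail to reject the null hypothesis — the data are consistent with the 9:3:3:1 ratio.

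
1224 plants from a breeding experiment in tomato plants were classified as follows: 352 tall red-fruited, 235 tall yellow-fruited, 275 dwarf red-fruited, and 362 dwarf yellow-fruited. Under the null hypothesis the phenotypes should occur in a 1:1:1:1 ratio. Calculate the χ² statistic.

Expected counts for N = 1224 under a 1:1:1:1 ratio (total parts = 4):
  tall red-fruited: 1224 × 1/4 = 306
  tall yellow-fruited: 1224 × 1/4 = 306
  dwarf red-fruited: 1224 × 1/4 = 306
  dwarf yellow-fruited: 1224 × 1/4 = 306
χ² = Σ (O − E)² / E
  tall red-fruited: (352 − 306)² / 306 = 6.9150
  tall yellow-fruited: (235 − 306)² / 306 = 16.4739
  dwarf red-fruited: (275 − 306)² / 306 = 3.1405
  dwarf yellow-fruited: (362 − 306)² / 306 = 10.2484
χ² = 6.9150 + 16.4739 + 3.1405 + 10.2484 = 36.7778 ≈ 36.778

36.778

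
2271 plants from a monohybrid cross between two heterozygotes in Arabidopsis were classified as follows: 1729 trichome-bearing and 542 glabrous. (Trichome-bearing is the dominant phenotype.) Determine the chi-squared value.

1.557

For a monohybrid cross between heterozygotes with complete dominance, the expected phenotypic ratio is 3:1.
The 3:1 ratio has 4 parts, so with N = 2271 the expected counts are:
  trichome-bearing: 2271 × 3/4 = 1703.25
  glabrous: 2271 × 1/4 = 567.75
χ² = Σ (O − E)² / E
  trichome-bearing: (1729 − 1703.25)² / 1703.25 = 0.3893
  glabrous: (542 − 567.75)² / 567.75 = 1.1679
χ² = 0.3893 + 1.1679 = 1.5572 ≈ 1.557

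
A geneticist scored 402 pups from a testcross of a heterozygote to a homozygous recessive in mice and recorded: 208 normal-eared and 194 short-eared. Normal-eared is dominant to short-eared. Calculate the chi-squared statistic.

0.488

A testcross of a heterozygote (Aa × aa) gives a 1:1 phenotypic ratio.
Total ratio parts = 2. Expected numbers out of 402:
  normal-eared: 402 × 1/2 = 201
  short-eared: 402 × 1/2 = 201
χ² = Σ (O − E)² / E
  normal-eared: (208 − 201)² / 201 = 0.2438
  short-eared: (194 − 201)² / 201 = 0.2438
χ² = 0.2438 + 0.2438 = 0.4876 ≈ 0.488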